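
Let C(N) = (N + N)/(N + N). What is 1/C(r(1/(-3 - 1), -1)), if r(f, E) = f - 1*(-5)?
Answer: 1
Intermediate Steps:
r(f, E) = 5 + f (r(f, E) = f + 5 = 5 + f)
C(N) = 1 (C(N) = (2*N)/((2*N)) = (2*N)*(1/(2*N)) = 1)
1/C(r(1/(-3 - 1), -1)) = 1/1 = 1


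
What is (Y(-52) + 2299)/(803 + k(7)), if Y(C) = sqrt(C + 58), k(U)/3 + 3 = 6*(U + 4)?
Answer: 2299/992 + sqrt(6)/992 ≈ 2.3200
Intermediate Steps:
k(U) = 63 + 18*U (k(U) = -9 + 3*(6*(U + 4)) = -9 + 3*(6*(4 + U)) = -9 + 3*(24 + 6*U) = -9 + (72 + 18*U) = 63 + 18*U)
Y(C) = sqrt(58 + C)
(Y(-52) + 2299)/(803 + k(7)) = (sqrt(58 - 52) + 2299)/(803 + (63 + 18*7)) = (sqrt(6) + 2299)/(803 + (63 + 126)) = (2299 + sqrt(6))/(803 + 189) = (2299 + sqrt(6))/992 = (2299 + sqrt(6))*(1/992) = 2299/992 + sqrt(6)/992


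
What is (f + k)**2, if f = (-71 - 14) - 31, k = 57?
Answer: 3481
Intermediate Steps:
f = -116 (f = -85 - 31 = -116)
(f + k)**2 = (-116 + 57)**2 = (-59)**2 = 3481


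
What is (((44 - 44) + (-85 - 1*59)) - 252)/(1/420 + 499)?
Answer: -166320/209581 ≈ -0.79358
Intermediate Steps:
(((44 - 44) + (-85 - 1*59)) - 252)/(1/420 + 499) = ((0 + (-85 - 59)) - 252)/(1/420 + 499) = ((0 - 144) - 252)/(209581/420) = (-144 - 252)*(420/209581) = -396*420/209581 = -166320/209581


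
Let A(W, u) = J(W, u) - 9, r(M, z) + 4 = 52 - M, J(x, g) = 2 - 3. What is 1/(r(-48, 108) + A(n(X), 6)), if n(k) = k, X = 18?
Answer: 1/86 ≈ 0.011628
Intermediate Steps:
J(x, g) = -1
r(M, z) = 48 - M (r(M, z) = -4 + (52 - M) = 48 - M)
A(W, u) = -10 (A(W, u) = -1 - 9 = -10)
1/(r(-48, 108) + A(n(X), 6)) = 1/((48 - 1*(-48)) - 10) = 1/((48 + 48) - 10) = 1/(96 - 10) = 1/86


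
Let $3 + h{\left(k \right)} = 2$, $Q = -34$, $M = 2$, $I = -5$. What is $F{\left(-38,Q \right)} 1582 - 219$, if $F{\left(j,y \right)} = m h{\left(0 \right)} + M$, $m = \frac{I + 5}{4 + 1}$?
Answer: $2945$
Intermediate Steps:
$h{\left(k \right)} = -1$ ($h{\left(k \right)} = -3 + 2 = -1$)
$m = 0$ ($m = \frac{-5 + 5}{4 + 1} = \frac{0}{5} = 0 \cdot \frac{1}{5} = 0$)
$F{\left(j,y \right)} = 2$ ($F{\left(j,y \right)} = 0 \left(-1\right) + 2 = 0 + 2 = 2$)
$F{\left(-38,Q \right)} 1582 - 219 = 2 \cdot 1582 - 219 = 3164 - 219 = 2945$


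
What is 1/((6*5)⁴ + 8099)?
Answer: 1/818099 ≈ 1.2223e-6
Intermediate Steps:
1/((6*5)⁴ + 8099) = 1/(30⁴ + 8099) = 1/(810000 + 8099) = 1/818099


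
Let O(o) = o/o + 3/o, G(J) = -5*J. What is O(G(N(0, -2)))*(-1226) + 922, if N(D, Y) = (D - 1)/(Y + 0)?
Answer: 5836/5 ≈ 1167.2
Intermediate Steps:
N(D, Y) = (-1 + D)/Y
O(o) = 1 + 3/o
O(G(N(0, -2)))*(-1226) + 922 = ((3 - 5*(-1 + 0)/(-2))/((-5*(-1 + 0)/(-2))))*(-1226) + 922 = ((3 - (-5)*(-1)/2)/((-(-5)*(-1)/2)))*(-1226) + 922 = ((3 - 5*½)/((-5*½)))*(-1226) + 922 = ((3 - 5/2)/(-5/2))*(-1226) + 922 = -⅖*½*(-1226) + 922 = -⅕*(-1226) + 922 = 1226/5 + 922 = 5836/5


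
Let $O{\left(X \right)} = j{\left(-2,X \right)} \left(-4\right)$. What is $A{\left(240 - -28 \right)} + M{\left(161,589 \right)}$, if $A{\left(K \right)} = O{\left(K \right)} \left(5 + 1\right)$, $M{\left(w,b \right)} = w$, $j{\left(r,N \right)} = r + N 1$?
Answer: $-6223$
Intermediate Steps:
$j{\left(r,N \right)} = N + r$ ($j{\left(r,N \right)} = r + N = N + r$)
$O{\left(X \right)} = 8 - 4 X$ ($O{\left(X \right)} = \left(X - 2\right) \left(-4\right) = \left(-2 + X\right) \left(-4\right) = 8 - 4 X$)
$A{\left(K \right)} = 48 - 24 K$ ($A{\left(K \right)} = \left(8 - 4 K\right) \left(5 + 1\right) = \left(8 - 4 K\right) 6 = 48 - 24 K$)
$A{\left(240 - -28 \right)} + M{\left(161,589 \right)} = \left(48 - 24 \left(240 - -28\right)\right) + 161 = \left(48 - 24 \left(240 + 28\right)\right) + 161 = \left(48 - 6432\right) + 161 = -6384 + 161 = -6223$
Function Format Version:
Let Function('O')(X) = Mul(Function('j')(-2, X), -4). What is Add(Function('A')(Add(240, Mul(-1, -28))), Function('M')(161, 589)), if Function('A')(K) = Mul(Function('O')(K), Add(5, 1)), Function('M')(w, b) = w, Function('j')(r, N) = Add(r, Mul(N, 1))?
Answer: -6223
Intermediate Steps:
Function('j')(r, N) = Add(N, r) (Function('j')(r, N) = Add(r, N) = Add(N, r))
Function('O')(X) = Add(8, Mul(-4, X)) (Function('O')(X) = Mul(Add(X, -2), -4) = Mul(Add(-2, X), -4) = Add(8, Mul(-4, X)))
Function('A')(K) = Add(48, Mul(-24, K)) (Function('A')(K) = Mul(Add(8, Mul(-4, K)), Add(5, 1)) = Mul(Add(8, Mul(-4, K)), 6) = Add(48, Mul(-24, K)))
Add(Function('A')(Add(240, Mul(-1, -28))), Function('M')(161, 589)) = Add(Add(48, Mul(-24, Add(240, Mul(-1, -28)))), 161) = Add(Add(48, Mul(-24, Add(240, 28))), 161) = Add(Add(48, Mul(-24, 268)), 161) = Add(Add(48, -6432), 161) = Add(-6384, 161) = -6223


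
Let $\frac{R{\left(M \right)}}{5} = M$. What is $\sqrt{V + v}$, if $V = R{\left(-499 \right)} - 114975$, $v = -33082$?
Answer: $6 i \sqrt{4182} \approx 388.01 i$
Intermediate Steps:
$R{\left(M \right)} = 5 M$
$V = -117470$ ($V = 5 \left(-499\right) - 114975 = -2495 - 114975 = -117470$)
$\sqrt{V + v} = \sqrt{-117470 - 33082} = \sqrt{-150552} = 6 i \sqrt{4182}$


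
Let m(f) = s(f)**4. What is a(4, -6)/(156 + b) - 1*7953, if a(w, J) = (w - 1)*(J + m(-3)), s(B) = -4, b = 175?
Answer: -2631693/331 ≈ -7950.7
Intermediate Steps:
m(f) = 256 (m(f) = (-4)**4 = 256)
a(w, J) = (-1 + w)*(256 + J) (a(w, J) = (w - 1)*(J + 256) = (-1 + w)*(256 + J))
a(4, -6)/(156 + b) - 1*7953 = (-256 - 1*(-6) + 256*4 - 6*4)/(156 + 175) - 1*7953 = (-256 + 6 + 1024 - 24)/331 - 7953 = 750*(1/331) - 7953 = 750/331 - 7953 = -2631693/331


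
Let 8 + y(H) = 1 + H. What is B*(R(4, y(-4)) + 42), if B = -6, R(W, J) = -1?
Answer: -246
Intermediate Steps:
y(H) = -7 + H (y(H) = -8 + (1 + H) = -7 + H)
B*(R(4, y(-4)) + 42) = -6*(-1 + 42) = -6*41 = -246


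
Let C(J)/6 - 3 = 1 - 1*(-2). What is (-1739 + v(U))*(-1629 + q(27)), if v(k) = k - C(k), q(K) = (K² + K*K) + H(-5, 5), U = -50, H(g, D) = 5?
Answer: 302950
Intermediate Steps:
C(J) = 36 (C(J) = 18 + 6*(1 - 1*(-2)) = 18 + 6*(1 + 2) = 18 + 6*3 = 18 + 18 = 36)
q(K) = 5 + 2*K² (q(K) = (K² + K*K) + 5 = (K² + K²) + 5 = 2*K² + 5 = 5 + 2*K²)
v(k) = -36 + k (v(k) = k - 1*36 = k - 36 = -36 + k)
(-1739 + v(U))*(-1629 + q(27)) = (-1739 + (-36 - 50))*(-1629 + (5 + 2*27²)) = (-1739 - 86)*(-1629 + (5 + 2*729)) = -1825*(-1629 + (5 + 1458)) = -1825*(-1629 + 1463) = -1825*(-166) = 302950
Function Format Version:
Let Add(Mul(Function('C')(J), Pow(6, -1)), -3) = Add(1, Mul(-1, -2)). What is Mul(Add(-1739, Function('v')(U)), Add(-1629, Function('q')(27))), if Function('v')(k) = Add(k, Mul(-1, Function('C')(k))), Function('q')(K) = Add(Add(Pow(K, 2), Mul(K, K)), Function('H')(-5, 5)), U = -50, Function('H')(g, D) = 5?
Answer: 302950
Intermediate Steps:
Function('C')(J) = 36 (Function('C')(J) = Add(18, Mul(6, Add(1, Mul(-1, -2)))) = Add(18, Mul(6, Add(1, 2))) = Add(18, Mul(6, 3)) = Add(18, 18) = 36)
Function('q')(K) = Add(5, Mul(2, Pow(K, 2))) (Function('q')(K) = Add(Add(Pow(K, 2), Mul(K, K)), 5) = Add(Add(Pow(K, 2), Pow(K, 2)), 5) = Add(Mul(2, Pow(K, 2)), 5) = Add(5, Mul(2, Pow(K, 2))))
Function('v')(k) = Add(-36, k) (Function('v')(k) = Add(k, Mul(-1, 36)) = Add(k, -36) = Add(-36, k))
Mul(Add(-1739, Function('v')(U)), Add(-1629, Function('q')(27))) = Mul(Add(-1739, Add(-36, -50)), Add(-1629, Add(5, Mul(2, Pow(27, 2))))) = Mul(Add(-1739, -86), Add(-1629, Add(5, Mul(2, 729)))) = Mul(-1825, Add(-1629, Add(5, 1458))) = Mul(-1825, Add(-1629, 1463)) = Mul(-1825, -166) = 302950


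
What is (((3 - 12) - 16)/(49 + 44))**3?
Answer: -15625/804357 ≈ -0.019425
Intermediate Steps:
(((3 - 12) - 16)/(49 + 44))**3 = ((-9 - 16)/93)**3 = (-25*1/93)**3 = (-25/93)**3 = -15625/804357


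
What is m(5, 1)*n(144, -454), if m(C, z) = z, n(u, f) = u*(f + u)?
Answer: -44640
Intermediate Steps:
m(5, 1)*n(144, -454) = 1*(144*(-454 + 144)) = 1*(144*(-310)) = 1*(-44640) = -44640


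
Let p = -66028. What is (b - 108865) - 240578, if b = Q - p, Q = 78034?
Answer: -205381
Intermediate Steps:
b = 144062 (b = 78034 - 1*(-66028) = 78034 + 66028 = 144062)
(b - 108865) - 240578 = (144062 - 108865) - 240578 = 35197 - 240578 = -205381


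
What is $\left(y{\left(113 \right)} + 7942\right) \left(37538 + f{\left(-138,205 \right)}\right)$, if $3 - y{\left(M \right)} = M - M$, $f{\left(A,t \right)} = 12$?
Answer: $298334750$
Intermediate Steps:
$y{\left(M \right)} = 3$ ($y{\left(M \right)} = 3 - \left(M - M\right) = 3 - 0 = 3 + 0 = 3$)
$\left(y{\left(113 \right)} + 7942\right) \left(37538 + f{\left(-138,205 \right)}\right) = \left(3 + 7942\right) \left(37538 + 12\right) = 7945 \cdot 37550 = 298334750$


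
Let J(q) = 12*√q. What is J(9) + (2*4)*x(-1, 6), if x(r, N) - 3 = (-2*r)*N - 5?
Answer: 116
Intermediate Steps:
x(r, N) = -2 - 2*N*r (x(r, N) = 3 + ((-2*r)*N - 5) = 3 + (-2*N*r - 5) = 3 + (-5 - 2*N*r) = -2 - 2*N*r)
J(9) + (2*4)*x(-1, 6) = 12*√9 + (2*4)*(-2 - 2*6*(-1)) = 12*3 + 8*(-2 + 12) = 36 + 8*10 = 36 + 80 = 116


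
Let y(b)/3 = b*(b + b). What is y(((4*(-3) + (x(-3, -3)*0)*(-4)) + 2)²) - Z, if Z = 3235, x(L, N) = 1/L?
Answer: 56765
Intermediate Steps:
y(b) = 6*b² (y(b) = 3*(b*(b + b)) = 3*(b*(2*b)) = 3*(2*b²) = 6*b²)
y(((4*(-3) + (x(-3, -3)*0)*(-4)) + 2)²) - Z = 6*(((4*(-3) + (0/(-3))*(-4)) + 2)²)² - 1*3235 = 6*(((-12 - ⅓*0*(-4)) + 2)²)² - 3235 = 6*(((-12 + 0*(-4)) + 2)²)² - 3235 = 6*(((-12 + 0) + 2)²)² - 3235 = 6*((-12 + 2)²)² - 3235 = 6*((-10)²)² - 3235 = 6*100² - 3235 = 6*10000 - 3235 = 60000 - 3235 = 56765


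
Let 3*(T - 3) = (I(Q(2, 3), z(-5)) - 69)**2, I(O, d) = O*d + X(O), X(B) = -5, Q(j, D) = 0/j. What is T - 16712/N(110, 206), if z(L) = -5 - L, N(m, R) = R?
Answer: 539887/309 ≈ 1747.2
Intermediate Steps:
Q(j, D) = 0
I(O, d) = -5 + O*d (I(O, d) = O*d - 5 = -5 + O*d)
T = 5485/3 (T = 3 + ((-5 + 0*(-5 - 1*(-5))) - 69)**2/3 = 3 + ((-5 + 0*(-5 + 5)) - 69)**2/3 = 3 + ((-5 + 0*0) - 69)**2/3 = 3 + ((-5 + 0) - 69)**2/3 = 3 + (-5 - 69)**2/3 = 3 + (1/3)*(-74)**2 = 3 + (1/3)*5476 = 3 + 5476/3 = 5485/3 ≈ 1828.3)
T - 16712/N(110, 206) = 5485/3 - 16712/206 = 5485/3 - 1*8356/103 = 5485/3 - 8356/103 = 539887/309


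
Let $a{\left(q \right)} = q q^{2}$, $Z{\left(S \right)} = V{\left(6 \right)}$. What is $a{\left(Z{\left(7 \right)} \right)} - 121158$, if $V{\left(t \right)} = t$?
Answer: $-120942$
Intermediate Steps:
$Z{\left(S \right)} = 6$
$a{\left(q \right)} = q^{3}$
$a{\left(Z{\left(7 \right)} \right)} - 121158 = 6^{3} - 121158 = 216 - 121158 = -120942$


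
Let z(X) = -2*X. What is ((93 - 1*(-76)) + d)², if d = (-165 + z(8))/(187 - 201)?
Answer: 6487209/196 ≈ 33098.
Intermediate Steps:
d = 181/14 (d = (-165 - 2*8)/(187 - 201) = (-165 - 16)/(-14) = -181*(-1/14) = 181/14 ≈ 12.929)
((93 - 1*(-76)) + d)² = ((93 - 1*(-76)) + 181/14)² = ((93 + 76) + 181/14)² = (169 + 181/14)² = (2547/14)² = 6487209/196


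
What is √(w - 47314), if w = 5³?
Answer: I*√47189 ≈ 217.23*I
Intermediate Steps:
w = 125
√(w - 47314) = √(125 - 47314) = √(-47189) = I*√47189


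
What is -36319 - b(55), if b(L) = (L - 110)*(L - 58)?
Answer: -36484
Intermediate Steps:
b(L) = (-110 + L)*(-58 + L)
-36319 - b(55) = -36319 - (6380 + 55² - 168*55) = -36319 - (6380 + 3025 - 9240) = -36319 - 1*165 = -36319 - 165 = -36484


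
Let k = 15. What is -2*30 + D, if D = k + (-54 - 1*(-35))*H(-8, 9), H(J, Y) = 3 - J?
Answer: -254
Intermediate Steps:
D = -194 (D = 15 + (-54 - 1*(-35))*(3 - 1*(-8)) = 15 + (-54 + 35)*(3 + 8) = 15 - 19*11 = 15 - 209 = -194)
-2*30 + D = -2*30 - 194 = -60 - 194 = -254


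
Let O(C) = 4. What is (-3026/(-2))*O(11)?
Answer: 6052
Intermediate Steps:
(-3026/(-2))*O(11) = -3026/(-2)*4 = -3026*(-1)/2*4 = -89*(-17)*4 = 1513*4 = 6052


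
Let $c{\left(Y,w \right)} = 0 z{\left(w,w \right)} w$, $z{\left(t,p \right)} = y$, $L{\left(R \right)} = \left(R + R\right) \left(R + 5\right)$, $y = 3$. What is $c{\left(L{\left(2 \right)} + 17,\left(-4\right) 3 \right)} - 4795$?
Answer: $-4795$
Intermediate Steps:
$L{\left(R \right)} = 2 R \left(5 + R\right)$
$z{\left(t,p \right)} = 3$
$c{\left(Y,w \right)} = 0$ ($c{\left(Y,w \right)} = 0 \cdot 3 w = 0 w = 0$)
$c{\left(L{\left(2 \right)} + 17,\left(-4\right) 3 \right)} - 4795 = 0 - 4795 = -4795$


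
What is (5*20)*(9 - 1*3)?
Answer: 600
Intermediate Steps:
(5*20)*(9 - 1*3) = 100*(9 - 3) = 100*6 = 600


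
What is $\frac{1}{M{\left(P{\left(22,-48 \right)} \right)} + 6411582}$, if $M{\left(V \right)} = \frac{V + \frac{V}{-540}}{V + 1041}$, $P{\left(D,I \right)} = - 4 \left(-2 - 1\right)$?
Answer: $\frac{47385}{303812813609} \approx 1.5597 \cdot 10^{-7}$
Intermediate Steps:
$P{\left(D,I \right)} = 12$ ($P{\left(D,I \right)} = \left(-4\right) \left(-3\right) = 12$)
$M{\left(V \right)} = \frac{539 V}{540 \left(1041 + V\right)}$ ($M{\left(V \right)} = \frac{V + V \left(- \frac{1}{540}\right)}{1041 + V} = \frac{V - \frac{V}{540}}{1041 + V} = \frac{\frac{539}{540} V}{1041 + V} = \frac{539 V}{540 \left(1041 + V\right)}$)
$\frac{1}{M{\left(P{\left(22,-48 \right)} \right)} + 6411582} = \frac{1}{\frac{539}{540} \cdot 12 \frac{1}{1041 + 12} + 6411582} = \frac{1}{\frac{539}{540} \cdot 12 \cdot \frac{1}{1053} + 6411582} = \frac{1}{\frac{539}{47385} + 6411582} = \frac{1}{\frac{303812813609}{47385}} = \frac{47385}{303812813609}$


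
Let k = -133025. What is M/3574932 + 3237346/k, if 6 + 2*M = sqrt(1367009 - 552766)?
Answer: -3857764069849/158518443100 + sqrt(814243)/7149864 ≈ -24.336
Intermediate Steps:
M = -3 + sqrt(814243)/2 (M = -3 + sqrt(1367009 - 552766)/2 = -3 + sqrt(814243)/2 ≈ 448.18)
M/3574932 + 3237346/k = (-3 + sqrt(814243)/2)/3574932 + 3237346/(-133025) = (-3 + sqrt(814243)/2)*(1/3574932) + 3237346*(-1/133025) = (-1/1191644 + sqrt(814243)/7149864) - 3237346/133025 = -3857764069849/158518443100 + sqrt(814243)/7149864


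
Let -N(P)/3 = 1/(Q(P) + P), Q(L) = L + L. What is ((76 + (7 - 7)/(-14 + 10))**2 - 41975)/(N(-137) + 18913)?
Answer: -4959263/2591082 ≈ -1.9140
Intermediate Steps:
Q(L) = 2*L
N(P) = -1/P (N(P) = -3/(2*P + P) = -3*1/(3*P) = -1/P)
((76 + (7 - 7)/(-14 + 10))**2 - 41975)/(N(-137) + 18913) = ((76 + (7 - 7)/(-14 + 10))**2 - 41975)/(-1/(-137) + 18913) = ((76 + 0/(-4))**2 - 41975)/(-1*(-1/137) + 18913) = ((76 + 0*(-1/4))**2 - 41975)/(1/137 + 18913) = ((76 + 0)**2 - 41975)/(2591082/137) = (76**2 - 41975)*(137/2591082) = (5776 - 41975)*(137/2591082) = -36199*137/2591082 = -4959263/2591082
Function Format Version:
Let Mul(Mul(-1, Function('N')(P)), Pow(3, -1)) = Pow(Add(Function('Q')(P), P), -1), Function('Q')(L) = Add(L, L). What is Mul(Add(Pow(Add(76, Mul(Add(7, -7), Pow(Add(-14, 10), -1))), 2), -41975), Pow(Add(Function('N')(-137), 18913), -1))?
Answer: Rational(-4959263, 2591082) ≈ -1.9140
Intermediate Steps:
Function('Q')(L) = Mul(2, L)
Function('N')(P) = Mul(-1, Pow(P, -1)) (Function('N')(P) = Mul(-3, Pow(Add(Mul(2, P), P), -1)) = Mul(-3, Pow(Mul(3, P), -1)) = Mul(-3, Mul(Rational(1, 3), Pow(P, -1))) = Mul(-1, Pow(P, -1)))
Mul(Add(Pow(Add(76, Mul(Add(7, -7), Pow(Add(-14, 10), -1))), 2), -41975), Pow(Add(Function('N')(-137), 18913), -1)) = Mul(Add(Pow(Add(76, Mul(Add(7, -7), Pow(Add(-14, 10), -1))), 2), -41975), Pow(Add(Mul(-1, Pow(-137, -1)), 18913), -1)) = Mul(Add(Pow(Add(76, Mul(0, Pow(-4, -1))), 2), -41975), Pow(Add(Mul(-1, Rational(-1, 137)), 18913), -1)) = Mul(Add(Pow(Add(76, Mul(0, Rational(-1, 4))), 2), -41975), Pow(Add(Rational(1, 137), 18913), -1)) = Mul(Add(Pow(Add(76, 0), 2), -41975), Pow(Rational(2591082, 137), -1)) = Mul(Add(Pow(76, 2), -41975), Rational(137, 2591082)) = Mul(Add(5776, -41975), Rational(137, 2591082)) = Mul(-36199, Rational(137, 2591082)) = Rational(-4959263, 2591082)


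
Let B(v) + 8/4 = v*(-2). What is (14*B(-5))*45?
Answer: 5040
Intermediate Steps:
B(v) = -2 - 2*v (B(v) = -2 + v*(-2) = -2 - 2*v)
(14*B(-5))*45 = (14*(-2 - 2*(-5)))*45 = (14*(-2 + 10))*45 = (14*8)*45 = 112*45 = 5040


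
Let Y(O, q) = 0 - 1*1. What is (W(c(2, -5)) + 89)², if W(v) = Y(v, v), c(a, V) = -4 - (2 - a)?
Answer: 7744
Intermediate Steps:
c(a, V) = -6 + a (c(a, V) = -4 + (-2 + a) = -6 + a)
Y(O, q) = -1 (Y(O, q) = 0 - 1 = -1)
W(v) = -1
(W(c(2, -5)) + 89)² = (-1 + 89)² = 88² = 7744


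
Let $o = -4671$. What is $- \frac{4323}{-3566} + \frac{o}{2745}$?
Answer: $- \frac{532239}{1087630} \approx -0.48936$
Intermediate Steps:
$- \frac{4323}{-3566} + \frac{o}{2745} = - \frac{4323}{-3566} - \frac{4671}{2745} = \left(-4323\right) \left(- \frac{1}{3566}\right) - \frac{519}{305} = \frac{4323}{3566} - \frac{519}{305} = - \frac{532239}{1087630}$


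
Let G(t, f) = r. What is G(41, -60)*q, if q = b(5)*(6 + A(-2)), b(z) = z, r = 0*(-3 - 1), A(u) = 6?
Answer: 0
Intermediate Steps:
r = 0 (r = 0*(-4) = 0)
G(t, f) = 0
q = 60 (q = 5*(6 + 6) = 5*12 = 60)
G(41, -60)*q = 0*60 = 0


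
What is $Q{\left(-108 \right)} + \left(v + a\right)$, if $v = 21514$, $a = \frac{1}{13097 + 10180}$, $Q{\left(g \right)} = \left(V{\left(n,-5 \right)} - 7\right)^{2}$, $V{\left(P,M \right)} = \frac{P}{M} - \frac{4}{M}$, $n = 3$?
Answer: $\frac{12546442687}{581925} \approx 21560.0$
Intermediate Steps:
$V{\left(P,M \right)} = - \frac{4}{M} + \frac{P}{M}$
$Q{\left(g \right)} = \frac{1156}{25}$ ($Q{\left(g \right)} = \left(\frac{-4 + 3}{-5} - 7\right)^{2} = \left(\left(- \frac{1}{5}\right) \left(-1\right) - 7\right)^{2} = \left(\frac{1}{5} - 7\right)^{2} = \left(- \frac{34}{5}\right)^{2} = \frac{1156}{25}$)
$a = \frac{1}{23277} \approx 4.2961 \cdot 10^{-5}$
$Q{\left(-108 \right)} + \left(v + a\right) = \frac{1156}{25} + \left(21514 + \frac{1}{23277}\right) = \frac{1156}{25} + \frac{500781379}{23277} = \frac{12546442687}{581925}$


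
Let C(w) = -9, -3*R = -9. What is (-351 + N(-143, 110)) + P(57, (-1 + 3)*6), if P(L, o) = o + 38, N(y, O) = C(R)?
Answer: -310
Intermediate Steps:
R = 3 (R = -1/3*(-9) = 3)
N(y, O) = -9
P(L, o) = 38 + o
(-351 + N(-143, 110)) + P(57, (-1 + 3)*6) = (-351 - 9) + (38 + (-1 + 3)*6) = -360 + (38 + 2*6) = -360 + (38 + 12) = -360 + 50 = -310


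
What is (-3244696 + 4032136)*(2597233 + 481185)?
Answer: 2424069469920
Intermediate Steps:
(-3244696 + 4032136)*(2597233 + 481185) = 787440*3078418 = 2424069469920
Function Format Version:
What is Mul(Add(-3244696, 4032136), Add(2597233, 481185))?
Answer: 2424069469920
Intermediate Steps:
Mul(Add(-3244696, 4032136), Add(2597233, 481185)) = Mul(787440, 3078418) = 2424069469920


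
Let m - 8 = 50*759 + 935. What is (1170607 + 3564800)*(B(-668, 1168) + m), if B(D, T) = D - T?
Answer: 175479977199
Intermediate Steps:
m = 38893 (m = 8 + (50*759 + 935) = 8 + (37950 + 935) = 8 + 38885 = 38893)
(1170607 + 3564800)*(B(-668, 1168) + m) = (1170607 + 3564800)*((-668 - 1*1168) + 38893) = 4735407*((-668 - 1168) + 38893) = 4735407*(-1836 + 38893) = 4735407*37057 = 175479977199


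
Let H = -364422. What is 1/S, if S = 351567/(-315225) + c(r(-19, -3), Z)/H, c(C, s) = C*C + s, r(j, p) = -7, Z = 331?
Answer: -2127313425/2374787681 ≈ -0.89579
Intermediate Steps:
c(C, s) = s + C**2 (c(C, s) = C**2 + s = s + C**2)
S = -2374787681/2127313425 (S = 351567/(-315225) + (331 + (-7)**2)/(-364422) = 351567*(-1/315225) + (331 + 49)*(-1/364422) = -13021/11675 + 380*(-1/364422) = -13021/11675 - 190/182211 = -2374787681/2127313425 ≈ -1.1163)
1/S = 1/(-2374787681/2127313425) = -2127313425/2374787681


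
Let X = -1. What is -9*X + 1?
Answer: 10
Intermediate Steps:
-9*X + 1 = -9*(-1) + 1 = 9 + 1 = 10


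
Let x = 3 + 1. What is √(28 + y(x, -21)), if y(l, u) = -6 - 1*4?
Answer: 3*√2 ≈ 4.2426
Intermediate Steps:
x = 4
y(l, u) = -10 (y(l, u) = -6 - 4 = -10)
√(28 + y(x, -21)) = √(28 - 10) = √18 = 3*√2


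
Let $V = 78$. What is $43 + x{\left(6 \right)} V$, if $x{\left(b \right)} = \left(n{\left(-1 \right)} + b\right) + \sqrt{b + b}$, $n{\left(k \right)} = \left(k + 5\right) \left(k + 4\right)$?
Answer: $1447 + 156 \sqrt{3} \approx 1717.2$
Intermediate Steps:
$n{\left(k \right)} = \left(4 + k\right) \left(5 + k\right)$ ($n{\left(k \right)} = \left(5 + k\right) \left(4 + k\right) = \left(4 + k\right) \left(5 + k\right)$)
$x{\left(b \right)} = 12 + b + \sqrt{2} \sqrt{b}$ ($x{\left(b \right)} = \left(\left(20 + \left(-1\right)^{2} + 9 \left(-1\right)\right) + b\right) + \sqrt{b + b} = \left(\left(20 + 1 - 9\right) + b\right) + \sqrt{2 b} = \left(12 + b\right) + \sqrt{2} \sqrt{b} = 12 + b + \sqrt{2} \sqrt{b}$)
$43 + x{\left(6 \right)} V = 43 + \left(12 + 6 + \sqrt{2} \sqrt{6}\right) 78 = 43 + \left(12 + 6 + 2 \sqrt{3}\right) 78 = 43 + \left(18 + 2 \sqrt{3}\right) 78 = 43 + \left(1404 + 156 \sqrt{3}\right) = 1447 + 156 \sqrt{3}$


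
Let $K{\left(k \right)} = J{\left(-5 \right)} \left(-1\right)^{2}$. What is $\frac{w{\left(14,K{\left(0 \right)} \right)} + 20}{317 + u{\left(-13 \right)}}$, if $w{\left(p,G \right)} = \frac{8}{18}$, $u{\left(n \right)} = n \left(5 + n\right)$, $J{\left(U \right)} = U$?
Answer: $\frac{184}{3789} \approx 0.048562$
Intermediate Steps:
$K{\left(k \right)} = -5$ ($K{\left(k \right)} = - 5 \left(-1\right)^{2} = \left(-5\right) 1 = -5$)
$w{\left(p,G \right)} = \frac{4}{9}$ ($w{\left(p,G \right)} = 8 \cdot \frac{1}{18} = \frac{4}{9}$)
$\frac{w{\left(14,K{\left(0 \right)} \right)} + 20}{317 + u{\left(-13 \right)}} = \frac{\frac{4}{9} + 20}{317 - 13 \left(5 - 13\right)} = \frac{184}{9 \left(317 - -104\right)} = \frac{184}{9 \left(317 + 104\right)} = \frac{184}{9 \cdot 421} = \frac{184}{9} \cdot \frac{1}{421} = \frac{184}{3789}$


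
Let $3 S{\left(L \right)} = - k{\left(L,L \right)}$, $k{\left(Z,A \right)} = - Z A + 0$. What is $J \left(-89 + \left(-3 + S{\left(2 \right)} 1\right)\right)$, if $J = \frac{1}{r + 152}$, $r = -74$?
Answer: $- \frac{136}{117} \approx -1.1624$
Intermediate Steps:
$k{\left(Z,A \right)} = - A Z$ ($k{\left(Z,A \right)} = - A Z + 0 = - A Z$)
$J = \frac{1}{78}$ ($J = \frac{1}{-74 + 152} = \frac{1}{78} \approx 0.012821$)
$S{\left(L \right)} = \frac{L^{2}}{3}$ ($S{\left(L \right)} = \frac{\left(-1\right) \left(- L L\right)}{3} = \frac{\left(-1\right) \left(- L^{2}\right)}{3} = \frac{L^{2}}{3}$)
$J \left(-89 + \left(-3 + S{\left(2 \right)} 1\right)\right) = \frac{-89 - \left(3 - \frac{2^{2}}{3} \cdot 1\right)}{78} = \frac{-89 - \left(3 - \frac{1}{3} \cdot 4 \cdot 1\right)}{78} = \frac{-89 + \left(-3 + \frac{4}{3} \cdot 1\right)}{78} = \frac{-89 + \left(-3 + \frac{4}{3}\right)}{78} = \frac{-89 - \frac{5}{3}}{78} = \frac{1}{78} \left(- \frac{272}{3}\right) = - \frac{136}{117}$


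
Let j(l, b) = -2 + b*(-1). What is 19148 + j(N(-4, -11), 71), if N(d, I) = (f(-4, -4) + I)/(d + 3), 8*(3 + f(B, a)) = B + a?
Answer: 19075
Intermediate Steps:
f(B, a) = -3 + B/8 + a/8 (f(B, a) = -3 + (B + a)/8 = -3 + (B/8 + a/8) = -3 + B/8 + a/8)
N(d, I) = (-4 + I)/(3 + d) (N(d, I) = ((-3 + (1/8)*(-4) + (1/8)*(-4)) + I)/(d + 3) = ((-3 - 1/2 - 1/2) + I)/(3 + d) = (-4 + I)/(3 + d))
j(l, b) = -2 - b
19148 + j(N(-4, -11), 71) = 19148 + (-2 - 1*71) = 19148 + (-2 - 71) = 19148 - 73 = 19075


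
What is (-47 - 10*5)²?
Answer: 9409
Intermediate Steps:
(-47 - 10*5)² = (-47 - 50)² = (-97)² = 9409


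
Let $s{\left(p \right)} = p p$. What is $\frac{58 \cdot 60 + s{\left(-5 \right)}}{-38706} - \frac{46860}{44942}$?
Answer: $- \frac{985642435}{869762526} \approx -1.1332$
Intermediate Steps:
$s{\left(p \right)} = p^{2}$
$\frac{58 \cdot 60 + s{\left(-5 \right)}}{-38706} - \frac{46860}{44942} = \frac{58 \cdot 60 + \left(-5\right)^{2}}{-38706} - \frac{46860}{44942} = \left(3480 + 25\right) \left(- \frac{1}{38706}\right) - \frac{23430}{22471} = 3505 \left(- \frac{1}{38706}\right) - \frac{23430}{22471} = - \frac{3505}{38706} - \frac{23430}{22471} = - \frac{985642435}{869762526}$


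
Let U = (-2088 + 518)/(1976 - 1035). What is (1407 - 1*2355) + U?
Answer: -893638/941 ≈ -949.67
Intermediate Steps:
U = -1570/941 ≈ -1.6684
(1407 - 1*2355) + U = (1407 - 1*2355) - 1570/941 = (1407 - 2355) - 1570/941 = -948 - 1570/941 = -893638/941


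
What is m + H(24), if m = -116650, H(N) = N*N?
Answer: -116074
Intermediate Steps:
H(N) = N²
m + H(24) = -116650 + 24² = -116650 + 576 = -116074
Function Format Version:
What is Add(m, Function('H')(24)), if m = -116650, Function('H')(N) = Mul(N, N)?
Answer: -116074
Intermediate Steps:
Function('H')(N) = Pow(N, 2)
Add(m, Function('H')(24)) = Add(-116650, Pow(24, 2)) = Add(-116650, 576) = -116074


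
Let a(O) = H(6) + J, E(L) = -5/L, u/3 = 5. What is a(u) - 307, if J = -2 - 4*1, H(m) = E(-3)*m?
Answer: -303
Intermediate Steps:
u = 15 (u = 3*5 = 15)
H(m) = 5*m/3 (H(m) = (-5/(-3))*m = (-5*(-1/3))*m = 5*m/3)
J = -6 (J = -2 - 4 = -6)
a(O) = 4 (a(O) = (5/3)*6 - 6 = 10 - 6 = 4)
a(u) - 307 = 4 - 307 = -303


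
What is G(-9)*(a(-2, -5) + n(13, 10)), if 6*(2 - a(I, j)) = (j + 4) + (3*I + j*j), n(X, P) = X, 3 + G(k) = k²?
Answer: 936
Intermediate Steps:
G(k) = -3 + k²
a(I, j) = 4/3 - I/2 - j/6 - j²/6 (a(I, j) = 2 - ((j + 4) + (3*I + j*j))/6 = 2 - ((4 + j) + (3*I + j²))/6 = 2 - ((4 + j) + (j² + 3*I))/6 = 2 - (4 + j + j² + 3*I)/6 = 2 + (-⅔ - I/2 - j/6 - j²/6) = 4/3 - I/2 - j/6 - j²/6)
G(-9)*(a(-2, -5) + n(13, 10)) = (-3 + (-9)²)*((4/3 - ½*(-2) - ⅙*(-5) - ⅙*(-5)²) + 13) = (-3 + 81)*((4/3 + 1 + ⅚ - ⅙*25) + 13) = 78*((4/3 + 1 + ⅚ - 25/6) + 13) = 78*(-1 + 13) = 78*12 = 936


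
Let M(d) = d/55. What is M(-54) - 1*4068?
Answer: -223794/55 ≈ -4069.0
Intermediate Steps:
M(d) = d/55 (M(d) = d*(1/55) = d/55)
M(-54) - 1*4068 = (1/55)*(-54) - 1*4068 = -54/55 - 4068 = -223794/55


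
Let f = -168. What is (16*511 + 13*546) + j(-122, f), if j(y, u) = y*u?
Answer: 35770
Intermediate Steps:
j(y, u) = u*y
(16*511 + 13*546) + j(-122, f) = (16*511 + 13*546) - 168*(-122) = (8176 + 7098) + 20496 = 15274 + 20496 = 35770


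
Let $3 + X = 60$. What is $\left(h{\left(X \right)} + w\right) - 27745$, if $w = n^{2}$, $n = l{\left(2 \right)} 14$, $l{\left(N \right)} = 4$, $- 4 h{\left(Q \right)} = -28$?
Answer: $-24602$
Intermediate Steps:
$X = 57$ ($X = -3 + 60 = 57$)
$h{\left(Q \right)} = 7$ ($h{\left(Q \right)} = \left(- \frac{1}{4}\right) \left(-28\right) = 7$)
$n = 56$ ($n = 4 \cdot 14 = 56$)
$w = 3136$ ($w = 56^{2} = 3136$)
$\left(h{\left(X \right)} + w\right) - 27745 = \left(7 + 3136\right) - 27745 = 3143 - 27745 = -24602$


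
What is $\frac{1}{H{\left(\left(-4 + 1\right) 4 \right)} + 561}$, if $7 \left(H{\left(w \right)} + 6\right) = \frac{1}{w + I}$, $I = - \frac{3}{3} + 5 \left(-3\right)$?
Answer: $\frac{196}{108779} \approx 0.0018018$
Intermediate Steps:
$I = -16$ ($I = \left(-3\right) \frac{1}{3} - 15 = -1 - 15 = -16$)
$H{\left(w \right)} = -6 + \frac{1}{7 \left(-16 + w\right)}$ ($H{\left(w \right)} = -6 + \frac{1}{7 \left(w - 16\right)} = -6 + \frac{1}{7 \left(-16 + w\right)}$)
$\frac{1}{H{\left(\left(-4 + 1\right) 4 \right)} + 561} = \frac{1}{\frac{673 - 42 \left(-4 + 1\right) 4}{7 \left(-16 + \left(-4 + 1\right) 4\right)} + 561} = \frac{1}{\frac{673 - 42 \left(\left(-3\right) 4\right)}{7 \left(-16 - 12\right)} + 561} = \frac{1}{\frac{673 - -504}{7 \left(-16 - 12\right)} + 561} = \frac{1}{\frac{673 + 504}{7 \left(-28\right)} + 561} = \frac{1}{\frac{1}{7} \left(- \frac{1}{28}\right) 1177 + 561} = \frac{1}{- \frac{1177}{196} + 561} = \frac{1}{\frac{108779}{196}} = \frac{196}{108779}$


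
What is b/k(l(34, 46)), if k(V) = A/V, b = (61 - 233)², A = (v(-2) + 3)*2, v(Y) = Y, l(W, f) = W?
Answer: 502928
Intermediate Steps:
A = 2 (A = (-2 + 3)*2 = 1*2 = 2)
b = 29584 (b = (-172)² = 29584)
k(V) = 2/V
b/k(l(34, 46)) = 29584/((2/34)) = 29584/((2*(1/34))) = 29584/(1/17) = 29584*17 = 502928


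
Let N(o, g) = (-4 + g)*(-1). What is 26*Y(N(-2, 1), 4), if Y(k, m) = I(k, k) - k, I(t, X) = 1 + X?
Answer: 26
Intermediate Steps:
N(o, g) = 4 - g
Y(k, m) = 1 (Y(k, m) = (1 + k) - k = 1)
26*Y(N(-2, 1), 4) = 26*1 = 26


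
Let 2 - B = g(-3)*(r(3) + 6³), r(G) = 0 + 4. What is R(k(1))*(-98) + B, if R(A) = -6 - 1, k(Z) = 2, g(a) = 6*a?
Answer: 4648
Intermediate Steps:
r(G) = 4
R(A) = -7
B = 3962 (B = 2 - 6*(-3)*(4 + 6³) = 2 - (-18)*(4 + 216) = 2 - (-18)*220 = 2 - 1*(-3960) = 2 + 3960 = 3962)
R(k(1))*(-98) + B = -7*(-98) + 3962 = 686 + 3962 = 4648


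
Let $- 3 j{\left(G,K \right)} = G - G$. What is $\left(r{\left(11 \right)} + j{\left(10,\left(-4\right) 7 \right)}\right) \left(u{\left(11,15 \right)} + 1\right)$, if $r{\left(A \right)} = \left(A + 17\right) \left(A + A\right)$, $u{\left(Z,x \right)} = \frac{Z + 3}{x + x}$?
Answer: $\frac{13552}{15} \approx 903.47$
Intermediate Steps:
$u{\left(Z,x \right)} = \frac{3 + Z}{2 x}$
$r{\left(A \right)} = 2 A \left(17 + A\right)$ ($r{\left(A \right)} = \left(17 + A\right) 2 A = 2 A \left(17 + A\right)$)
$j{\left(G,K \right)} = 0$ ($j{\left(G,K \right)} = - \frac{G - G}{3} = \left(- \frac{1}{3}\right) 0 = 0$)
$\left(r{\left(11 \right)} + j{\left(10,\left(-4\right) 7 \right)}\right) \left(u{\left(11,15 \right)} + 1\right) = \left(2 \cdot 11 \left(17 + 11\right) + 0\right) \left(\frac{3 + 11}{2 \cdot 15} + 1\right) = \left(2 \cdot 11 \cdot 28 + 0\right) \left(\frac{1}{2} \cdot \frac{1}{15} \cdot 14 + 1\right) = \left(616 + 0\right) \left(\frac{7}{15} + 1\right) = 616 \cdot \frac{22}{15} = \frac{13552}{15}$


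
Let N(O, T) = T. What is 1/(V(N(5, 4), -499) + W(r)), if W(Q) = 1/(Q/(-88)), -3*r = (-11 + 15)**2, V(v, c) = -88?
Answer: -2/143 ≈ -0.013986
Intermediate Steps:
r = -16/3 (r = -(-11 + 15)**2/3 = -1/3*4**2 = -1/3*16 = -16/3 ≈ -5.3333)
W(Q) = -88/Q (W(Q) = 1/(Q*(-1/88)) = 1/(-Q/88) = -88/Q)
1/(V(N(5, 4), -499) + W(r)) = 1/(-88 - 88/(-16/3)) = 1/(-88 - 88*(-3/16)) = 1/(-88 + 33/2) = 1/(-143/2) = -2/143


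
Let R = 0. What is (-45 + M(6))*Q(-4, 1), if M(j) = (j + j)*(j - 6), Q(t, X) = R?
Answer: 0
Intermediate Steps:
Q(t, X) = 0
M(j) = 2*j*(-6 + j) (M(j) = (2*j)*(-6 + j) = 2*j*(-6 + j))
(-45 + M(6))*Q(-4, 1) = (-45 + 2*6*(-6 + 6))*0 = (-45 + 2*6*0)*0 = (-45 + 0)*0 = -45*0 = 0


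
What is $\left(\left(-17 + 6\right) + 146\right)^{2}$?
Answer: $18225$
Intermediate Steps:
$\left(\left(-17 + 6\right) + 146\right)^{2} = \left(-11 + 146\right)^{2} = 135^{2} = 18225$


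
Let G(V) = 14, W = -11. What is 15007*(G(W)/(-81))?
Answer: -210098/81 ≈ -2593.8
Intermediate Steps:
15007*(G(W)/(-81)) = 15007*(14/(-81)) = 15007*(14*(-1/81)) = 15007*(-14/81) = -210098/81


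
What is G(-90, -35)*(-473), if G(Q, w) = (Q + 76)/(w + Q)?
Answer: -6622/125 ≈ -52.976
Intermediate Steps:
G(Q, w) = (76 + Q)/(Q + w)
G(-90, -35)*(-473) = ((76 - 90)/(-90 - 35))*(-473) = (-14/(-125))*(-473) = -1/125*(-14)*(-473) = (14/125)*(-473) = -6622/125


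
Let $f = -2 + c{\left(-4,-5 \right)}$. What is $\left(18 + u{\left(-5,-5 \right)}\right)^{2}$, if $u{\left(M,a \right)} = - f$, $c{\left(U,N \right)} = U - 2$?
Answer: $676$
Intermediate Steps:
$c{\left(U,N \right)} = -2 + U$
$f = -8$ ($f = -2 - 6 = -8$)
$u{\left(M,a \right)} = 8$ ($u{\left(M,a \right)} = \left(-1\right) \left(-8\right) = 8$)
$\left(18 + u{\left(-5,-5 \right)}\right)^{2} = \left(18 + 8\right)^{2} = 26^{2} = 676$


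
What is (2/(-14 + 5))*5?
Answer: -10/9 ≈ -1.1111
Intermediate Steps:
(2/(-14 + 5))*5 = (2/(-9))*5 = (2*(-1/9))*5 = -2/9*5 = -10/9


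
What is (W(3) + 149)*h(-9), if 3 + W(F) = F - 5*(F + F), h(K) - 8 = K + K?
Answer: -1190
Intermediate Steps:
h(K) = 8 + 2*K (h(K) = 8 + (K + K) = 8 + 2*K)
W(F) = -3 - 9*F (W(F) = -3 + (F - 5*(F + F)) = -3 + (F - 10*F) = -3 - 9*F)
(W(3) + 149)*h(-9) = ((-3 - 9*3) + 149)*(8 + 2*(-9)) = ((-3 - 27) + 149)*(8 - 18) = (-30 + 149)*(-10) = 119*(-10) = -1190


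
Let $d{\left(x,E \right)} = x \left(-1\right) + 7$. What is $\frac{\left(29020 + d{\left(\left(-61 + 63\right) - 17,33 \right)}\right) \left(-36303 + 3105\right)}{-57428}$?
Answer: $\frac{241034079}{14357} \approx 16789.0$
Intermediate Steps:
$d{\left(x,E \right)} = 7 - x$ ($d{\left(x,E \right)} = - x + 7 = 7 - x$)
$\frac{\left(29020 + d{\left(\left(-61 + 63\right) - 17,33 \right)}\right) \left(-36303 + 3105\right)}{-57428} = \frac{\left(29020 + \left(7 - \left(\left(-61 + 63\right) - 17\right)\right)\right) \left(-36303 + 3105\right)}{-57428} = \left(29020 + \left(7 - \left(2 - 17\right)\right)\right) \left(-33198\right) \left(- \frac{1}{57428}\right) = \left(29020 + \left(7 - -15\right)\right) \left(-33198\right) \left(- \frac{1}{57428}\right) = \left(29020 + \left(7 + 15\right)\right) \left(-33198\right) \left(- \frac{1}{57428}\right) = \left(29020 + 22\right) \left(-33198\right) \left(- \frac{1}{57428}\right) = 29042 \left(-33198\right) \left(- \frac{1}{57428}\right) = \left(-964136316\right) \left(- \frac{1}{57428}\right) = \frac{241034079}{14357}$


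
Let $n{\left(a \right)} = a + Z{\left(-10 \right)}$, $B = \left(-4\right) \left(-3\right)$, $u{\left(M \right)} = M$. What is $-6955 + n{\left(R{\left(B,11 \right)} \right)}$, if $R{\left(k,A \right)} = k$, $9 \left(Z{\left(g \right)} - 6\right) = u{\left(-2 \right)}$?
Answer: $- \frac{62435}{9} \approx -6937.2$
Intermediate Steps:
$Z{\left(g \right)} = \frac{52}{9}$ ($Z{\left(g \right)} = 6 + \frac{1}{9} \left(-2\right) = 6 - \frac{2}{9} = \frac{52}{9}$)
$B = 12$
$n{\left(a \right)} = \frac{52}{9} + a$ ($n{\left(a \right)} = a + \frac{52}{9} = \frac{52}{9} + a$)
$-6955 + n{\left(R{\left(B,11 \right)} \right)} = -6955 + \left(\frac{52}{9} + 12\right) = -6955 + \frac{160}{9} = - \frac{62435}{9}$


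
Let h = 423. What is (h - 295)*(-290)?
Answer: -37120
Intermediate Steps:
(h - 295)*(-290) = (423 - 295)*(-290) = 128*(-290) = -37120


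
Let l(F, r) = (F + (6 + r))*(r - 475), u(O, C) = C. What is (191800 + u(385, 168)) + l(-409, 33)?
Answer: 355508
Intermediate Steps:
l(F, r) = (-475 + r)*(6 + F + r) (l(F, r) = (6 + F + r)*(-475 + r) = (-475 + r)*(6 + F + r))
(191800 + u(385, 168)) + l(-409, 33) = (191800 + 168) + (-2850 + 33**2 - 475*(-409) - 469*33 - 409*33) = 191968 + (-2850 + 1089 + 194275 - 15477 - 13497) = 191968 + 163540 = 355508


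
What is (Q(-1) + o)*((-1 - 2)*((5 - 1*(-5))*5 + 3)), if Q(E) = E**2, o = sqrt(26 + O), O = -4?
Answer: -159 - 159*sqrt(22) ≈ -904.78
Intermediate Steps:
o = sqrt(22) (o = sqrt(26 - 4) = sqrt(22) ≈ 4.6904)
(Q(-1) + o)*((-1 - 2)*((5 - 1*(-5))*5 + 3)) = ((-1)**2 + sqrt(22))*((-1 - 2)*((5 - 1*(-5))*5 + 3)) = (1 + sqrt(22))*(-3*((5 + 5)*5 + 3)) = (1 + sqrt(22))*(-3*(10*5 + 3)) = (1 + sqrt(22))*(-3*(50 + 3)) = (1 + sqrt(22))*(-3*53) = (1 + sqrt(22))*(-159) = -159 - 159*sqrt(22)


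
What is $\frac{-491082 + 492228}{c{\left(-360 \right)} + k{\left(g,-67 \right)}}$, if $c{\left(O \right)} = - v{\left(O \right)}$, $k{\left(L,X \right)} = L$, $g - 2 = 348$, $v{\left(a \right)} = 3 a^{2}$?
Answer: $- \frac{573}{194225} \approx -0.0029502$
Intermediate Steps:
$g = 350$ ($g = 2 + 348 = 350$)
$c{\left(O \right)} = - 3 O^{2}$
$\frac{-491082 + 492228}{c{\left(-360 \right)} + k{\left(g,-67 \right)}} = \frac{-491082 + 492228}{- 3 \left(-360\right)^{2} + 350} = \frac{1146}{\left(-3\right) 129600 + 350} = \frac{1146}{-388800 + 350} = \frac{1146}{-388450} = 1146 \left(- \frac{1}{388450}\right) = - \frac{573}{194225}$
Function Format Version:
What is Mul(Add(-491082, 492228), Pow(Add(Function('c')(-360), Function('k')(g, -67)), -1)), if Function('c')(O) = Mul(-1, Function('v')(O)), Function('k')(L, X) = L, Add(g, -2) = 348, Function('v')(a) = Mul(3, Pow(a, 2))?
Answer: Rational(-573, 194225) ≈ -0.0029502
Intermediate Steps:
g = 350 (g = Add(2, 348) = 350)
Function('c')(O) = Mul(-3, Pow(O, 2)) (Function('c')(O) = Mul(-1, Mul(3, Pow(O, 2))) = Mul(-3, Pow(O, 2)))
Mul(Add(-491082, 492228), Pow(Add(Function('c')(-360), Function('k')(g, -67)), -1)) = Mul(Add(-491082, 492228), Pow(Add(Mul(-3, Pow(-360, 2)), 350), -1)) = Mul(1146, Pow(Add(Mul(-3, 129600), 350), -1)) = Mul(1146, Pow(Add(-388800, 350), -1)) = Mul(1146, Pow(-388450, -1)) = Mul(1146, Rational(-1, 388450)) = Rational(-573, 194225)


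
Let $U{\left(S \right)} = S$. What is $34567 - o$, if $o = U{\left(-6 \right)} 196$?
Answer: $35743$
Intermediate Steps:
$o = -1176$ ($o = \left(-6\right) 196 = -1176$)
$34567 - o = 34567 - -1176 = 34567 + 1176 = 35743$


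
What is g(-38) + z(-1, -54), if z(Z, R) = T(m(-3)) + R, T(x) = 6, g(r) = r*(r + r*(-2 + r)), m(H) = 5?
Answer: -56364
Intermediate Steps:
z(Z, R) = 6 + R
g(-38) + z(-1, -54) = (-38)²*(-1 - 38) + (6 - 54) = 1444*(-39) - 48 = -56316 - 48 = -56364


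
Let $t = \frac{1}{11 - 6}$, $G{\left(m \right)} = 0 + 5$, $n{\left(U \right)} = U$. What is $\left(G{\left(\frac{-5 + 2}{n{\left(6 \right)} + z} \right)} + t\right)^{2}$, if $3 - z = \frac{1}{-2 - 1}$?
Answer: $\frac{676}{25} \approx 27.04$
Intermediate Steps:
$z = \frac{10}{3}$ ($z = 3 - \frac{1}{-2 - 1} = 3 - \frac{1}{-3} = 3 - - \frac{1}{3} = 3 + \frac{1}{3} = \frac{10}{3} \approx 3.3333$)
$G{\left(m \right)} = 5$
$t = \frac{1}{5} \approx 0.2$
$\left(G{\left(\frac{-5 + 2}{n{\left(6 \right)} + z} \right)} + t\right)^{2} = \left(5 + \frac{1}{5}\right)^{2} = \left(\frac{26}{5}\right)^{2} = \frac{676}{25}$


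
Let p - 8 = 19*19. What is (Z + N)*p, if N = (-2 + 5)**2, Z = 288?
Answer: 109593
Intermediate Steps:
N = 9 (N = 3**2 = 9)
p = 369 (p = 8 + 19*19 = 8 + 361 = 369)
(Z + N)*p = (288 + 9)*369 = 297*369 = 109593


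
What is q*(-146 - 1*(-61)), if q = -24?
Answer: 2040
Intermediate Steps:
q*(-146 - 1*(-61)) = -24*(-146 - 1*(-61)) = -24*(-146 + 61) = -24*(-85) = 2040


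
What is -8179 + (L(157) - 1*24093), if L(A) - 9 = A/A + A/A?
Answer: -32261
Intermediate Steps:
L(A) = 11 (L(A) = 9 + (A/A + A/A) = 9 + (1 + 1) = 9 + 2 = 11)
-8179 + (L(157) - 1*24093) = -8179 + (11 - 1*24093) = -8179 + (11 - 24093) = -8179 - 24082 = -32261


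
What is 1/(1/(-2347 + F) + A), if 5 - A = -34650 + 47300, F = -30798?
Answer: -33145/419118526 ≈ -7.9083e-5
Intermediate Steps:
A = -12645 (A = 5 - (-34650 + 47300) = 5 - 1*12650 = 5 - 12650 = -12645)
1/(1/(-2347 + F) + A) = 1/(1/(-2347 - 30798) - 12645) = 1/(1/(-33145) - 12645) = 1/(-1/33145 - 12645) = 1/(-419118526/33145) = -33145/419118526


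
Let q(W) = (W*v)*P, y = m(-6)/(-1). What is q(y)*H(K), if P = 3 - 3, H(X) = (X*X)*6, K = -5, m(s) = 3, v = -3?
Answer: 0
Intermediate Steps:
H(X) = 6*X² (H(X) = X²*6 = 6*X²)
P = 0
y = -3 (y = 3/(-1) = 3*(-1) = -3)
q(W) = 0 (q(W) = (W*(-3))*0 = -3*W*0 = 0)
q(y)*H(K) = 0*(6*(-5)²) = 0*(6*25) = 0*150 = 0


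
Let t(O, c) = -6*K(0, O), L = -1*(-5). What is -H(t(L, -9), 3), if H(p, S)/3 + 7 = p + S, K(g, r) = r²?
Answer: 462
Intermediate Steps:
L = 5
t(O, c) = -6*O²
H(p, S) = -21 + 3*S + 3*p (H(p, S) = -21 + 3*(p + S) = -21 + 3*(S + p) = -21 + (3*S + 3*p) = -21 + 3*S + 3*p)
-H(t(L, -9), 3) = -(-21 + 3*3 + 3*(-6*5²)) = -(-21 + 9 + 3*(-6*25)) = -(-21 + 9 + 3*(-150)) = -(-21 + 9 - 450) = -1*(-462) = 462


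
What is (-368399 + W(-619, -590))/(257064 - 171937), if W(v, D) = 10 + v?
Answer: -369008/85127 ≈ -4.3348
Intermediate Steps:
(-368399 + W(-619, -590))/(257064 - 171937) = (-368399 + (10 - 619))/(257064 - 171937) = (-368399 - 609)/85127 = -369008*1/85127 = -369008/85127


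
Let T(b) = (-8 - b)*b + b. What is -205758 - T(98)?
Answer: -195468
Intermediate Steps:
T(b) = b + b*(-8 - b) (T(b) = b*(-8 - b) + b = b + b*(-8 - b))
-205758 - T(98) = -205758 - (-1)*98*(7 + 98) = -205758 - (-1)*98*105 = -205758 - 1*(-10290) = -205758 + 10290 = -195468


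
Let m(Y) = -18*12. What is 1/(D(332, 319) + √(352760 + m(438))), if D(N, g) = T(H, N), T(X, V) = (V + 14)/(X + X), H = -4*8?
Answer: 5536/360975127 + 4096*√22034/360975127 ≈ 0.0016997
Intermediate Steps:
H = -32
T(X, V) = (14 + V)/(2*X) (T(X, V) = (14 + V)/((2*X)) = (14 + V)*(1/(2*X)) = (14 + V)/(2*X))
D(N, g) = -7/32 - N/64 (D(N, g) = (½)*(14 + N)/(-32) = (½)*(-1/32)*(14 + N) = -7/32 - N/64)
m(Y) = -216
1/(D(332, 319) + √(352760 + m(438))) = 1/((-7/32 - 1/64*332) + √(352760 - 216)) = 1/((-7/32 - 83/16) + √352544) = 1/(-173/32 + 4*√22034)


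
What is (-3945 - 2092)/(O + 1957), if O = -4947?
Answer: 6037/2990 ≈ 2.0191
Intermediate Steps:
(-3945 - 2092)/(O + 1957) = (-3945 - 2092)/(-4947 + 1957) = -6037/(-2990) = -6037*(-1/2990) = 6037/2990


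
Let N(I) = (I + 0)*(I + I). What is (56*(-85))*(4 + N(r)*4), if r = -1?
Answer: -57120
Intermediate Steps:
N(I) = 2*I**2 (N(I) = I*(2*I) = 2*I**2)
(56*(-85))*(4 + N(r)*4) = (56*(-85))*(4 + (2*(-1)**2)*4) = -4760*(4 + (2*1)*4) = -4760*(4 + 2*4) = -4760*(4 + 8) = -4760*12 = -57120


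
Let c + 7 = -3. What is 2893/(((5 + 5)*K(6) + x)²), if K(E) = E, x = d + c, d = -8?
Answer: 2893/1764 ≈ 1.6400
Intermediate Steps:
c = -10 (c = -7 - 3 = -10)
x = -18 (x = -8 - 10 = -18)
2893/(((5 + 5)*K(6) + x)²) = 2893/(((5 + 5)*6 - 18)²) = 2893/((10*6 - 18)²) = 2893/((60 - 18)²) = 2893/(42²) = 2893/1764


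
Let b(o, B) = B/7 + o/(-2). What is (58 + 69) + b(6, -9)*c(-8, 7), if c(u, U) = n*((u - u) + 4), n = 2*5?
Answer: -311/7 ≈ -44.429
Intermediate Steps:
b(o, B) = -o/2 + B/7 (b(o, B) = B*(⅐) + o*(-½) = B/7 - o/2 = -o/2 + B/7)
n = 10
c(u, U) = 40 (c(u, U) = 10*((u - u) + 4) = 10*(0 + 4) = 10*4 = 40)
(58 + 69) + b(6, -9)*c(-8, 7) = (58 + 69) + (-½*6 + (⅐)*(-9))*40 = 127 + (-3 - 9/7)*40 = 127 - 30/7*40 = 127 - 1200/7 = -311/7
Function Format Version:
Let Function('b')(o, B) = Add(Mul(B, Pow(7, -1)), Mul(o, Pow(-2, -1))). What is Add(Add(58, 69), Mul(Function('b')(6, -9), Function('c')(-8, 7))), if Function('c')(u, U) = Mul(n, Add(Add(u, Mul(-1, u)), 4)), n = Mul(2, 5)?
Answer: Rational(-311, 7) ≈ -44.429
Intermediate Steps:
Function('b')(o, B) = Add(Mul(Rational(-1, 2), o), Mul(Rational(1, 7), B)) (Function('b')(o, B) = Add(Mul(B, Rational(1, 7)), Mul(o, Rational(-1, 2))) = Add(Mul(Rational(1, 7), B), Mul(Rational(-1, 2), o)) = Add(Mul(Rational(-1, 2), o), Mul(Rational(1, 7), B)))
n = 10
Function('c')(u, U) = 40 (Function('c')(u, U) = Mul(10, Add(Add(u, Mul(-1, u)), 4)) = Mul(10, Add(0, 4)) = Mul(10, 4) = 40)
Add(Add(58, 69), Mul(Function('b')(6, -9), Function('c')(-8, 7))) = Add(Add(58, 69), Mul(Add(Mul(Rational(-1, 2), 6), Mul(Rational(1, 7), -9)), 40)) = Add(127, Mul(Add(-3, Rational(-9, 7)), 40)) = Add(127, Mul(Rational(-30, 7), 40)) = Add(127, Rational(-1200, 7)) = Rational(-311, 7)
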